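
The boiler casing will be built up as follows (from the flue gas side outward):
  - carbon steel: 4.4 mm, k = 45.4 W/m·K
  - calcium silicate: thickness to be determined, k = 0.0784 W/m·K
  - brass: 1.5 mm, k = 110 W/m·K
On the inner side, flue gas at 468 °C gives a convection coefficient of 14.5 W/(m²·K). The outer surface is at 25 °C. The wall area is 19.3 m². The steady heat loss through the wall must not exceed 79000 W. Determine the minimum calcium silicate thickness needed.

Series thermal resistances:
R_inner film = 1/(h_i·A) = 1/(14.5×19.3) = 0.003573 K/W
R_carbon steel = L/(kA) = 0.0044/(45.4×19.3) = 5.022×10^-6 K/W
R_brass = L/(kA) = 0.0015/(110×19.3) = 7.065×10^-7 K/W
Sum of the known resistances R_other = 0.003579 K/W
Required total resistance R_tot = ΔT/Q_allow = 443/79000 = 0.005608 K/W
R_calcium silicate = R_tot − R_other = 0.002029 K/W
L = R·k·A = 0.002029×0.0784×19.3

L ≈ 3.07 mm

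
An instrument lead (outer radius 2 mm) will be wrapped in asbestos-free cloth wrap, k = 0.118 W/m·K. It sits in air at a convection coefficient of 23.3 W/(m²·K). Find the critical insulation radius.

For a cylinder r_cr = k/h = 0.118/23.3
r_cr = 5.06 mm; since the bare radius (2 mm) is below r_cr, adding a thin layer of insulation will *increase* heat loss.

r_cr ≈ 5.06 mm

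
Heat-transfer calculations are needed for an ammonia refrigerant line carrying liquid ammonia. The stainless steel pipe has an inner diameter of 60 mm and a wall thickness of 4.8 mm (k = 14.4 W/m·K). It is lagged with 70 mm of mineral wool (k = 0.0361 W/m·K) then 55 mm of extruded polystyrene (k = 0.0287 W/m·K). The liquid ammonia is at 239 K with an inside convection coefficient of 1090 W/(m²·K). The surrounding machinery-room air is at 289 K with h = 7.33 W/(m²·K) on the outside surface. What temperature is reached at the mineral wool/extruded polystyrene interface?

Radial resistances (cylindrical: R_cond = ln(r_o/r_i)/(2πkL), R_conv = 1/(h·2πrL)):
R_inner film = 1/(h_i·2πr₁L) = 1/(1090×2π×0.03×1) = 0.004867 K/W
R_stainless steel pipe wall = ln(34.8/30)/(2π×14.4×1) = 0.00164 K/W
R_mineral wool = ln(104.8/34.8)/(2π×0.0361×1) = 4.86 K/W
R_extruded polystyrene = ln(159.8/104.8)/(2π×0.0287×1) = 2.339 K/W
R_outer film = 1/(h_o·2πr_oL) = 1/(7.33×2π×0.1598×1) = 0.1359 K/W
R_total = 7.342 K/W
Q = ΔT/R_total = 50/7.342
Q = 6.81 W/m
T_interface = T_inner + Q·ΣR(inner→interface) = 239 + 6.81×4.867

T ≈ 272 K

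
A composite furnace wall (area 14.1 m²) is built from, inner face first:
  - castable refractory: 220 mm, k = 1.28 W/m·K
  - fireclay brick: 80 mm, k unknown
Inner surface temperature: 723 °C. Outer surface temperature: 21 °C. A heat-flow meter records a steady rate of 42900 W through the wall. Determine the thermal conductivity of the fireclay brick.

Using the resistance-network approach (series):
R_castable refractory = L/(kA) = 0.22/(1.28×14.1) = 0.01219 K/W
Sum of known resistances R_other = 0.01219 K/W
Total R = ΔT/Q = 702/42900 = 0.01636 K/W
R_fireclay brick = R_total − R_other = 0.004174 K/W
k = L/(R·A) = 0.08/(0.004174×14.1)

k ≈ 1.36 W/(m·K)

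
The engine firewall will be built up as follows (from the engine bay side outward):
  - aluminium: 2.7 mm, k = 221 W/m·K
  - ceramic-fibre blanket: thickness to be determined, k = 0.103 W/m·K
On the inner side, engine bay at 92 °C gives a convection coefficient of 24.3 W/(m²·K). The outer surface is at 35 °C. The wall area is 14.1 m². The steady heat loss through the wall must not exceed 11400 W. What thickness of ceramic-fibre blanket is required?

Model the wall as resistances in series:
R_inner film = 1/(h_i·A) = 1/(24.3×14.1) = 0.002919 K/W
R_aluminium = L/(kA) = 0.0027/(221×14.1) = 8.665×10^-7 K/W
Sum of the known resistances R_other = 0.002919 K/W
Required total resistance R_tot = ΔT/Q_allow = 57/11400 = 0.005 K/W
R_ceramic-fibre blanket = R_tot − R_other = 0.002081 K/W
L = R·k·A = 0.002081×0.103×14.1

L ≈ 3.02 mm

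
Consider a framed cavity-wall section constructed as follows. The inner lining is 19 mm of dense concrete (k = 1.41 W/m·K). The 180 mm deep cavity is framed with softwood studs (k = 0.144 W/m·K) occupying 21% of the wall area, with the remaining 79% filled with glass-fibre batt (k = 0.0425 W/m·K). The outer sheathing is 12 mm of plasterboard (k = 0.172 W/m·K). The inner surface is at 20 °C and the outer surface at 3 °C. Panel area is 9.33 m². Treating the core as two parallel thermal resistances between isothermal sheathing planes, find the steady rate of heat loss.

Sheathing layers in series; stud and cavity paths in parallel between them.
R_inner = 0.019/(1.41×9.33) = 0.001444 K/W
R_stud  = 0.18/(0.144×0.21×9.33) = 0.638 K/W
R_cav   = 0.18/(0.0425×0.79×9.33) = 0.5746 K/W
1/R_core = 1/R_stud + 1/R_cav → R_core = 0.3023 K/W
R_outer = 0.012/(0.172×9.33) = 0.007478 K/W
R_total = 0.3112 K/W
Q = ΔT/R_total = 17/0.3112

Q ≈ 54.6 W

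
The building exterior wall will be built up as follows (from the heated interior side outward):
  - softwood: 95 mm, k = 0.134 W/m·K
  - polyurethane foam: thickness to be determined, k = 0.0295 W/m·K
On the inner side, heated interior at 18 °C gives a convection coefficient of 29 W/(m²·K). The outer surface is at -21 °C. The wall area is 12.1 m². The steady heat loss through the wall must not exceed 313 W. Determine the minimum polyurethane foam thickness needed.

Thermal resistances in series:
R_inner film = 1/(h_i·A) = 1/(29×12.1) = 0.00285 K/W
R_softwood = L/(kA) = 0.095/(0.134×12.1) = 0.05859 K/W
Sum of the known resistances R_other = 0.06144 K/W
Required total resistance R_tot = ΔT/Q_allow = 39/313 = 0.1246 K/W
R_polyurethane foam = R_tot − R_other = 0.06316 K/W
L = R·k·A = 0.06316×0.0295×12.1

L ≈ 22.5 mm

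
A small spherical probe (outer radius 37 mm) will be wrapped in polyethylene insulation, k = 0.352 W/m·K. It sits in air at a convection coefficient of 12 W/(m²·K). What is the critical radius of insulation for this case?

r_cr ≈ 58.7 mm

For a sphere r_cr = 2k/h = 2×0.352/12
r_cr = 58.7 mm; since the bare radius (37 mm) is below r_cr, adding a thin layer of insulation will *increase* heat loss.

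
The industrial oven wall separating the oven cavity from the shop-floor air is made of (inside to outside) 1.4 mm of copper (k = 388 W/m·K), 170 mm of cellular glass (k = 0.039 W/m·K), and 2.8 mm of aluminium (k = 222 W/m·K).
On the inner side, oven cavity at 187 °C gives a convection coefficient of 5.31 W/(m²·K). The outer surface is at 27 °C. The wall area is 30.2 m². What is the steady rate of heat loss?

Series thermal resistances:
R_inner film = 1/(h_i·A) = 1/(5.31×30.2) = 0.006236 K/W
R_copper = L/(kA) = 0.0014/(388×30.2) = 1.195×10^-7 K/W
R_cellular glass = L/(kA) = 0.17/(0.039×30.2) = 0.1443 K/W
R_aluminium = L/(kA) = 0.0028/(222×30.2) = 4.176×10^-7 K/W
R_total = 0.1506 K/W
Q = ΔT / R_total = 160 / 0.1506

Q ≈ 1060 W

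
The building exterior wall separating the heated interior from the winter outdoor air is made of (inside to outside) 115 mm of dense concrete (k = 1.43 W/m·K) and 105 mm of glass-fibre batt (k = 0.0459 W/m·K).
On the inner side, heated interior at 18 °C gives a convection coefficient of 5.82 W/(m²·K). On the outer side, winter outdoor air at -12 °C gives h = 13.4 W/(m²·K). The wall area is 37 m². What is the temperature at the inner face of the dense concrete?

Using the resistance-network approach (series):
R_inner film = 1/(h_i·A) = 1/(5.82×37) = 0.004644 K/W
R_dense concrete = L/(kA) = 0.115/(1.43×37) = 0.002174 K/W
R_glass-fibre batt = L/(kA) = 0.105/(0.0459×37) = 0.06183 K/W
R_outer film = 1/(h_o·A) = 1/(13.4×37) = 0.002017 K/W
R_total = 0.07066 K/W;  Q = ΔT/R_total = 30/0.07066 = 424.6 W
T_interface = T_inner − Q·ΣR(inner→interface) = 18 − 425×0.004644

T ≈ 16 °C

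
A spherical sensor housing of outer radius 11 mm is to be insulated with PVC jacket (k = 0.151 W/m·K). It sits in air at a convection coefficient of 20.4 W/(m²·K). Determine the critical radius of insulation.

For a sphere r_cr = 2k/h = 2×0.151/20.4
r_cr = 14.8 mm; since the bare radius (11 mm) is below r_cr, adding a thin layer of insulation will *increase* heat loss.

r_cr ≈ 14.8 mm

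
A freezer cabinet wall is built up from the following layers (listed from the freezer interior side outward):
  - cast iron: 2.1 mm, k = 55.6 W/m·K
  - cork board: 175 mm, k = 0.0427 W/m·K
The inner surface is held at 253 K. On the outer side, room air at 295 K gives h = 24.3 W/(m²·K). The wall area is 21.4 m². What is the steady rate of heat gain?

Thermal resistances in series:
R_cast iron = L/(kA) = 0.0021/(55.6×21.4) = 1.765×10^-6 K/W
R_cork board = L/(kA) = 0.175/(0.0427×21.4) = 0.1915 K/W
R_outer film = 1/(h_o·A) = 1/(24.3×21.4) = 0.001923 K/W
R_total = 0.1934 K/W
Q = ΔT / R_total = 42 / 0.1934

Q ≈ 217 W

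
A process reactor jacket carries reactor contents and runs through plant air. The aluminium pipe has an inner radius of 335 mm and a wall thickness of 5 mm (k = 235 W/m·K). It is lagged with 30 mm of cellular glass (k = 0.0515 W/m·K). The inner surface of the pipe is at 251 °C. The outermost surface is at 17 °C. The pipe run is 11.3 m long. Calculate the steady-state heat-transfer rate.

Q ≈ 10100 W

Cylindrical conduction, so R = ln(r₂/r₁)/(2πkL) per layer, in series:
R_aluminium pipe wall = ln(340/335)/(2π×235×11.3) = 8.879×10^-7 K/W
R_cellular glass = ln(370/340)/(2π×0.0515×11.3) = 0.02313 K/W
R_total = 0.02313 K/W
Q = ΔT/R_total = 234/0.02313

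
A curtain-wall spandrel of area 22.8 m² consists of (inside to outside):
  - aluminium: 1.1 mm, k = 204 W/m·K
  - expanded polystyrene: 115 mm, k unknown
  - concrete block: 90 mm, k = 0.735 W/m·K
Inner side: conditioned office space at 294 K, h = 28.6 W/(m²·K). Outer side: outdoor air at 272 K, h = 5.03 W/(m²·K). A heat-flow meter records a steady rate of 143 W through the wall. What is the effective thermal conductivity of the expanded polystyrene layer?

k ≈ 0.0365 W/(m·K)

Thermal resistances in series:
R_inner film = 1/(h_i·A) = 1/(28.6×22.8) = 0.001534 K/W
R_aluminium = L/(kA) = 0.0011/(204×22.8) = 2.365×10^-7 K/W
R_concrete block = L/(kA) = 0.09/(0.735×22.8) = 0.005371 K/W
R_outer film = 1/(h_o·A) = 1/(5.03×22.8) = 0.00872 K/W
Sum of known resistances R_other = 0.01562 K/W
Total R = ΔT/Q = 22/143 = 0.1538 K/W
R_expanded polystyrene = R_total − R_other = 0.1382 K/W
k = L/(R·A) = 0.115/(0.1382×22.8)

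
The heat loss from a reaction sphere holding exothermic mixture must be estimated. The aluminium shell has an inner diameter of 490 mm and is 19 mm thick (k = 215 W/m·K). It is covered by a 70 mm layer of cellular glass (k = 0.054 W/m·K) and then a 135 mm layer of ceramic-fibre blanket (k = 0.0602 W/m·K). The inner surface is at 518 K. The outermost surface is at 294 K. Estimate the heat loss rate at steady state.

Each spherical layer contributes R = (1/r_i − 1/r_o)/(4πk):
R_aluminium shell = (1/0.245 − 1/0.264)/(4π×215) = 1.087×10^-4 K/W
R_cellular glass = (1/0.264 − 1/0.334)/(4π×0.054) = 1.17 K/W
R_ceramic-fibre blanket = (1/0.334 − 1/0.469)/(4π×0.0602) = 1.139 K/W
R_total = 2.309 K/W
Q = ΔT/R_total = 224/2.309

Q ≈ 97 W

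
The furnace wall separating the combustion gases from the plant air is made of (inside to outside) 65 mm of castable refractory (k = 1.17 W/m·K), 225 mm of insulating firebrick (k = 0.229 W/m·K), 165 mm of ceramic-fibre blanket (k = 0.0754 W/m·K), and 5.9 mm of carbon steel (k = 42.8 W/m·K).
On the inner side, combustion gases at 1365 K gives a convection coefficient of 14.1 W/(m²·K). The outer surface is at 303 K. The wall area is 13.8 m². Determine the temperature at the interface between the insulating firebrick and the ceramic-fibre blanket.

T ≈ 1010 K

Model the wall as resistances in series:
R_inner film = 1/(h_i·A) = 1/(14.1×13.8) = 0.005139 K/W
R_castable refractory = L/(kA) = 0.065/(1.17×13.8) = 0.004026 K/W
R_insulating firebrick = L/(kA) = 0.225/(0.229×13.8) = 0.0712 K/W
R_ceramic-fibre blanket = L/(kA) = 0.165/(0.0754×13.8) = 0.1586 K/W
R_carbon steel = L/(kA) = 0.0059/(42.8×13.8) = 9.989×10^-6 K/W
R_total = 0.2389 K/W;  Q = ΔT/R_total = 1062/0.2389 = 4444 W
T_interface = T_inner − Q·ΣR(inner→interface) = 1365 − 4440×0.08036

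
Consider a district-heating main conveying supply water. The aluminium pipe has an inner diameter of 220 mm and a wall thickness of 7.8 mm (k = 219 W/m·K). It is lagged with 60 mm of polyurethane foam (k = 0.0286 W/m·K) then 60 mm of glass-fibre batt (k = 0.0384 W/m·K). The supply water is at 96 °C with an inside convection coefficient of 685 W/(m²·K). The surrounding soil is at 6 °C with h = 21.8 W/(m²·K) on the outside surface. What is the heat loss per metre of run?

Cylindrical conduction, so R = ln(r₂/r₁)/(2πkL) per layer, in series:
R_inner film = 1/(h_i·2πr₁L) = 1/(685×2π×0.11×1) = 0.002112 K/W
R_aluminium pipe wall = ln(117.8/110)/(2π×219×1) = 4.979×10^-5 K/W
R_polyurethane foam = ln(177.8/117.8)/(2π×0.0286×1) = 2.291 K/W
R_glass-fibre batt = ln(237.8/177.8)/(2π×0.0384×1) = 1.205 K/W
R_outer film = 1/(h_o·2πr_oL) = 1/(21.8×2π×0.2378×1) = 0.0307 K/W
R_total = 3.529 K/W
Q = ΔT/R_total = 90/3.529

q′ ≈ 25.5 W/m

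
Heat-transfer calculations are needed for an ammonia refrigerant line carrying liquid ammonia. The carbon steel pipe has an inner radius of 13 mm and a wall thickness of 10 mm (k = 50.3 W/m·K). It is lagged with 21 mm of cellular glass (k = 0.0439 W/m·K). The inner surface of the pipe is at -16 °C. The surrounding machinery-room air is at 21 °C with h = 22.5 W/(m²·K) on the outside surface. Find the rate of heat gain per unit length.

q′ ≈ 14.7 W/m

Per-layer cylindrical resistances, series-summed:
R_carbon steel pipe wall = ln(23/13)/(2π×50.3×1) = 0.001805 K/W
R_cellular glass = ln(44/23)/(2π×0.0439×1) = 2.352 K/W
R_outer film = 1/(h_o·2πr_oL) = 1/(22.5×2π×0.044×1) = 0.1608 K/W
R_total = 2.514 K/W
Q = ΔT/R_total = 37/2.514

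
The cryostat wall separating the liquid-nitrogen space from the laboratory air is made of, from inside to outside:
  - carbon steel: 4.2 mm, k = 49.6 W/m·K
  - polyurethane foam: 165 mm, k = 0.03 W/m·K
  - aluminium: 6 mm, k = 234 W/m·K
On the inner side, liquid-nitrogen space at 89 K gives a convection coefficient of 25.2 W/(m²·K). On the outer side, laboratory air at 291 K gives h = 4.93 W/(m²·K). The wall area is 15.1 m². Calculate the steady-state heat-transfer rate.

Q ≈ 531 W

Using the resistance-network approach (series):
R_inner film = 1/(h_i·A) = 1/(25.2×15.1) = 0.002628 K/W
R_carbon steel = L/(kA) = 0.0042/(49.6×15.1) = 5.608×10^-6 K/W
R_polyurethane foam = L/(kA) = 0.165/(0.03×15.1) = 0.3642 K/W
R_aluminium = L/(kA) = 0.006/(234×15.1) = 1.698×10^-6 K/W
R_outer film = 1/(h_o·A) = 1/(4.93×15.1) = 0.01343 K/W
R_total = 0.3803 K/W
Q = ΔT / R_total = 202 / 0.3803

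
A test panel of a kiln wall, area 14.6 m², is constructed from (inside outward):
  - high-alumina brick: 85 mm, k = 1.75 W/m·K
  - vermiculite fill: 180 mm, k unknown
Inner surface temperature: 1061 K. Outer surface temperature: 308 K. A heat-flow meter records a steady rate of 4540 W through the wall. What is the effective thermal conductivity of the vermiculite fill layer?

k ≈ 0.0759 W/(m·K)

Thermal resistances in series:
R_high-alumina brick = L/(kA) = 0.085/(1.75×14.6) = 0.003327 K/W
Sum of known resistances R_other = 0.003327 K/W
Total R = ΔT/Q = 753/4540 = 0.1659 K/W
R_vermiculite fill = R_total − R_other = 0.1625 K/W
k = L/(R·A) = 0.18/(0.1625×14.6)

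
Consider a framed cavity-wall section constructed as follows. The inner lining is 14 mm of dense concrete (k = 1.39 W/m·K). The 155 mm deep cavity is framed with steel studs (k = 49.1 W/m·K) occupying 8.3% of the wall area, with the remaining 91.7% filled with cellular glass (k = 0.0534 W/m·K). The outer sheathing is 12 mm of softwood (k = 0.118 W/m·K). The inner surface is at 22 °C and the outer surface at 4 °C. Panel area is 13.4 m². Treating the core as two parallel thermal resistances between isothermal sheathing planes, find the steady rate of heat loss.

Q ≈ 1620 W

Sheathing layers in series; stud and cavity paths in parallel between them.
R_inner = 0.014/(1.39×13.4) = 7.516×10^-4 K/W
R_stud  = 0.155/(49.1×0.083×13.4) = 0.002838 K/W
R_cav   = 0.155/(0.0534×0.917×13.4) = 0.2362 K/W
1/R_core = 1/R_stud + 1/R_cav → R_core = 0.002805 K/W
R_outer = 0.012/(0.118×13.4) = 0.007589 K/W
R_total = 0.01115 K/W
Q = ΔT/R_total = 18/0.01115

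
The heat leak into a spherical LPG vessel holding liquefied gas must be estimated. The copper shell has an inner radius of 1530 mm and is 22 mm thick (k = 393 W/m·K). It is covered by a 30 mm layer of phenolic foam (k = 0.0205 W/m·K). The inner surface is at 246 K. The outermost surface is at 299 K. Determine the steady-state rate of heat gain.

Each spherical layer contributes R = (1/r_i − 1/r_o)/(4πk):
R_copper shell = (1/1.53 − 1/1.552)/(4π×393) = 1.876×10^-6 K/W
R_phenolic foam = (1/1.552 − 1/1.582)/(4π×0.0205) = 0.04743 K/W
R_total = 0.04743 K/W
Q = ΔT/R_total = 53/0.04743

Q ≈ 1120 W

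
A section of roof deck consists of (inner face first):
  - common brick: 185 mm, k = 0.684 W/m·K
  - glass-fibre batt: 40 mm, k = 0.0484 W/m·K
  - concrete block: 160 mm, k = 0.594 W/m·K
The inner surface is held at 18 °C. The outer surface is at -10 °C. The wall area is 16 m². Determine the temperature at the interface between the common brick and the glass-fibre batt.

Thermal resistances in series:
R_common brick = L/(kA) = 0.185/(0.684×16) = 0.0169 K/W
R_glass-fibre batt = L/(kA) = 0.04/(0.0484×16) = 0.05165 K/W
R_concrete block = L/(kA) = 0.16/(0.594×16) = 0.01684 K/W
R_total = 0.08539 K/W;  Q = ΔT/R_total = 28/0.08539 = 327.9 W
T_interface = T_inner − Q·ΣR(inner→interface) = 18 − 328×0.0169

T ≈ 12.5 °C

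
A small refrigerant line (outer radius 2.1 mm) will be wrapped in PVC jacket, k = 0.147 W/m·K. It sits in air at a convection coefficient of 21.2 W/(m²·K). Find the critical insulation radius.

For a cylinder r_cr = k/h = 0.147/21.2
r_cr = 6.93 mm; since the bare radius (2.1 mm) is below r_cr, adding a thin layer of insulation will *increase* heat loss.

r_cr ≈ 6.93 mm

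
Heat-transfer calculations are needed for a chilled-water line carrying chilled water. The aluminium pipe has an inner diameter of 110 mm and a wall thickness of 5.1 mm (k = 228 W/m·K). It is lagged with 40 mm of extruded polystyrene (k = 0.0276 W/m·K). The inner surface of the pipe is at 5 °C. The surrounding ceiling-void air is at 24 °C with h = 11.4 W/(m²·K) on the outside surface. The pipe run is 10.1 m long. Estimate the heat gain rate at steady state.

Treating each annulus and film as a series resistance:
R_aluminium pipe wall = ln(60.1/55)/(2π×228×10.1) = 6.129×10^-6 K/W
R_extruded polystyrene = ln(100.1/60.1)/(2π×0.0276×10.1) = 0.2913 K/W
R_outer film = 1/(h_o·2πr_oL) = 1/(11.4×2π×0.1001×10.1) = 0.01381 K/W
R_total = 0.3051 K/W
Q = ΔT/R_total = 19/0.3051

Q ≈ 62.3 W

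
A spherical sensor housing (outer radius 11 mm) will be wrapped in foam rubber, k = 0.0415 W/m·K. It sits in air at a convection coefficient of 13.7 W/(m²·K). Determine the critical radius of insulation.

For a sphere r_cr = 2k/h = 2×0.0415/13.7
r_cr = 6.06 mm; since the bare radius (11 mm) is above r_cr, any added insulation will reduce heat loss.

r_cr ≈ 6.06 mm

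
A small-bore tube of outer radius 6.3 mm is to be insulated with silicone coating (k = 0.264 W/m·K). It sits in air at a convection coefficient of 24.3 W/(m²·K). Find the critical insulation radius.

For a cylinder r_cr = k/h = 0.264/24.3
r_cr = 10.9 mm; since the bare radius (6.3 mm) is below r_cr, adding a thin layer of insulation will *increase* heat loss.

r_cr ≈ 10.9 mm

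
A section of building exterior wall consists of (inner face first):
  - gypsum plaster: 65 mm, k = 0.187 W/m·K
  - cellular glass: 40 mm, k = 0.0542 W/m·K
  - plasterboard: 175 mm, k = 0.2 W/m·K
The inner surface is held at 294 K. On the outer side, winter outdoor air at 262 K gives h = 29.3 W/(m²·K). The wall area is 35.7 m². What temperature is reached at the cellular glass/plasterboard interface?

Model the wall as resistances in series:
R_gypsum plaster = L/(kA) = 0.065/(0.187×35.7) = 0.009737 K/W
R_cellular glass = L/(kA) = 0.04/(0.0542×35.7) = 0.02067 K/W
R_plasterboard = L/(kA) = 0.175/(0.2×35.7) = 0.02451 K/W
R_outer film = 1/(h_o·A) = 1/(29.3×35.7) = 9.56×10^-4 K/W
R_total = 0.05587 K/W;  Q = ΔT/R_total = 32/0.05587 = 572.7 W
T_interface = T_inner − Q·ΣR(inner→interface) = 294 − 573×0.03041

T ≈ 277 K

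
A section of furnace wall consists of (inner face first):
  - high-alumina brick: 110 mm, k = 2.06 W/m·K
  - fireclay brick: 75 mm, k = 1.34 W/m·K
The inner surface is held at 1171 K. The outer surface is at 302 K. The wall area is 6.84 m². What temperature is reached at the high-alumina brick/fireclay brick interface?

T ≈ 747 K

Thermal resistances in series:
R_high-alumina brick = L/(kA) = 0.11/(2.06×6.84) = 0.007807 K/W
R_fireclay brick = L/(kA) = 0.075/(1.34×6.84) = 0.008183 K/W
R_total = 0.01599 K/W;  Q = ΔT/R_total = 869/0.01599 = 54350 W
T_interface = T_inner − Q·ΣR(inner→interface) = 1171 − 54300×0.007807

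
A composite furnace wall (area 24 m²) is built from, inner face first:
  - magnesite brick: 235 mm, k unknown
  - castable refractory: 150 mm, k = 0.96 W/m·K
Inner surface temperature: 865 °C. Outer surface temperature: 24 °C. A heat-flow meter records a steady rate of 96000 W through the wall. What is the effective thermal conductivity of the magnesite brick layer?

Series thermal resistances:
R_castable refractory = L/(kA) = 0.15/(0.96×24) = 0.00651 K/W
Sum of known resistances R_other = 0.00651 K/W
Total R = ΔT/Q = 841/96000 = 0.00876 K/W
R_magnesite brick = R_total − R_other = 0.00225 K/W
k = L/(R·A) = 0.235/(0.00225×24)

k ≈ 4.35 W/(m·K)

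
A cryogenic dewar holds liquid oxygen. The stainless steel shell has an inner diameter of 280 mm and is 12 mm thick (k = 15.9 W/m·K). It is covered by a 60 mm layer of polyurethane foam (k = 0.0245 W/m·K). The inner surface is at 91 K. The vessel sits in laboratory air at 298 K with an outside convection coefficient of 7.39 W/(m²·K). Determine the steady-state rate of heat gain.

Q ≈ 32.9 W

For a spherical shell R = (1/r₁ − 1/r₂)/(4πk); film R = 1/(h·4πr²). In series:
R_stainless steel shell = (1/0.14 − 1/0.152)/(4π×15.9) = 0.002822 K/W
R_polyurethane foam = (1/0.152 − 1/0.212)/(4π×0.0245) = 6.048 K/W
R_outer film = 1/(h·4πr_o²) = 1/(7.39×4π×0.212²) = 0.2396 K/W
R_total = 6.29 K/W
Q = ΔT/R_total = 207/6.29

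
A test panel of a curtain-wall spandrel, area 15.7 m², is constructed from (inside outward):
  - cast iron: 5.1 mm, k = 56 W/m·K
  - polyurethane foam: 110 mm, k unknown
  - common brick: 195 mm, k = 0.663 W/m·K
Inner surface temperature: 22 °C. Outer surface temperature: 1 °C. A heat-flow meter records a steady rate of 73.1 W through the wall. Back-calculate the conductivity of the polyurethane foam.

Treating each layer as a thermal resistance in series:
R_cast iron = L/(kA) = 0.0051/(56×15.7) = 5.801×10^-6 K/W
R_common brick = L/(kA) = 0.195/(0.663×15.7) = 0.01873 K/W
Sum of known resistances R_other = 0.01874 K/W
Total R = ΔT/Q = 21/73.1 = 0.2873 K/W
R_polyurethane foam = R_total − R_other = 0.2685 K/W
k = L/(R·A) = 0.11/(0.2685×15.7)

k ≈ 0.0261 W/(m·K)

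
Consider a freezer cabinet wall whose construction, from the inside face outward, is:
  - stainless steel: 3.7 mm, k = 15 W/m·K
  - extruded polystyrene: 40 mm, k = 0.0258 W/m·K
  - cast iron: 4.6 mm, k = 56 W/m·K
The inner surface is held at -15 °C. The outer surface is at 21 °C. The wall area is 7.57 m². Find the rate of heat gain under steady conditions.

Using the resistance-network approach (series):
R_stainless steel = L/(kA) = 0.0037/(15×7.57) = 3.258×10^-5 K/W
R_extruded polystyrene = L/(kA) = 0.04/(0.0258×7.57) = 0.2048 K/W
R_cast iron = L/(kA) = 0.0046/(56×7.57) = 1.085×10^-5 K/W
R_total = 0.2049 K/W
Q = ΔT / R_total = 36 / 0.2049

Q ≈ 176 W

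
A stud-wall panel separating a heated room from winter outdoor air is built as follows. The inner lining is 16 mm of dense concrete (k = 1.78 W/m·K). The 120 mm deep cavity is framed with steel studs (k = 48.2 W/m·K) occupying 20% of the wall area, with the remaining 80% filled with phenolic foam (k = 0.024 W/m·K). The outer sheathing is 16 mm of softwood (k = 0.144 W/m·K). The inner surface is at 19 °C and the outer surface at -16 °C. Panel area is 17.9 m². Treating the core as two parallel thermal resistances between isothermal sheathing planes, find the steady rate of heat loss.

Sheathing layers in series; stud and cavity paths in parallel between them.
R_inner = 0.016/(1.78×17.9) = 5.022×10^-4 K/W
R_stud  = 0.12/(48.2×0.2×17.9) = 6.954×10^-4 K/W
R_cav   = 0.12/(0.024×0.8×17.9) = 0.3492 K/W
1/R_core = 1/R_stud + 1/R_cav → R_core = 6.94×10^-4 K/W
R_outer = 0.016/(0.144×17.9) = 0.006207 K/W
R_total = 0.007404 K/W
Q = ΔT/R_total = 35/0.007404

Q ≈ 4730 W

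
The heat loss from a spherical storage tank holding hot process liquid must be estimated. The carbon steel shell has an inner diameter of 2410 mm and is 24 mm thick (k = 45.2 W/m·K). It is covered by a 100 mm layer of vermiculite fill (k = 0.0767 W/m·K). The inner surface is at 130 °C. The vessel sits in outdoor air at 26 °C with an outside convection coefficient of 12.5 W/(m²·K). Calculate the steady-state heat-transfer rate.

Radial (spherical) resistances in series:
R_carbon steel shell = (1/1.205 − 1/1.229)/(4π×45.2) = 2.853×10^-5 K/W
R_vermiculite fill = (1/1.229 − 1/1.329)/(4π×0.0767) = 0.06352 K/W
R_outer film = 1/(h·4πr_o²) = 1/(12.5×4π×1.329²) = 0.003604 K/W
R_total = 0.06715 K/W
Q = ΔT/R_total = 104/0.06715

Q ≈ 1550 W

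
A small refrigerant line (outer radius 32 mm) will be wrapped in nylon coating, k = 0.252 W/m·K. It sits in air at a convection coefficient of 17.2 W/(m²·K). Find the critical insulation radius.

r_cr ≈ 14.7 mm

For a cylinder r_cr = k/h = 0.252/17.2
r_cr = 14.7 mm; since the bare radius (32 mm) is above r_cr, any added insulation will reduce heat loss.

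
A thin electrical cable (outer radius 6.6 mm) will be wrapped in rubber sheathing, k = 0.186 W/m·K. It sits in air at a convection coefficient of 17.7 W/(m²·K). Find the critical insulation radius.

For a cylinder r_cr = k/h = 0.186/17.7
r_cr = 10.5 mm; since the bare radius (6.6 mm) is below r_cr, adding a thin layer of insulation will *increase* heat loss.

r_cr ≈ 10.5 mm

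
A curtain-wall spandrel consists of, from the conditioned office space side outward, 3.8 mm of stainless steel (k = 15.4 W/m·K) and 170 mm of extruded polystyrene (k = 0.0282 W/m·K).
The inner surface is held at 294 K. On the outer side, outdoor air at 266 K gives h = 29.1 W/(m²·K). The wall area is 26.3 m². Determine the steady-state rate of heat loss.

Model the wall as resistances in series:
R_stainless steel = L/(kA) = 0.0038/(15.4×26.3) = 9.382×10^-6 K/W
R_extruded polystyrene = L/(kA) = 0.17/(0.0282×26.3) = 0.2292 K/W
R_outer film = 1/(h_o·A) = 1/(29.1×26.3) = 0.001307 K/W
R_total = 0.2305 K/W
Q = ΔT / R_total = 28 / 0.2305

Q ≈ 121 W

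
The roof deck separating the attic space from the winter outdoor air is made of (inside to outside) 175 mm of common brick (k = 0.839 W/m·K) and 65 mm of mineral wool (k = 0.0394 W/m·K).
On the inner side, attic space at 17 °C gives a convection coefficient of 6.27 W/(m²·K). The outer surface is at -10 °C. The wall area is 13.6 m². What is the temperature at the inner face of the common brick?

T ≈ 14.9 °C

Thermal resistances in series:
R_inner film = 1/(h_i·A) = 1/(6.27×13.6) = 0.01173 K/W
R_common brick = L/(kA) = 0.175/(0.839×13.6) = 0.01534 K/W
R_mineral wool = L/(kA) = 0.065/(0.0394×13.6) = 0.1213 K/W
R_total = 0.1484 K/W;  Q = ΔT/R_total = 27/0.1484 = 182 W
T_interface = T_inner − Q·ΣR(inner→interface) = 17 − 182×0.01173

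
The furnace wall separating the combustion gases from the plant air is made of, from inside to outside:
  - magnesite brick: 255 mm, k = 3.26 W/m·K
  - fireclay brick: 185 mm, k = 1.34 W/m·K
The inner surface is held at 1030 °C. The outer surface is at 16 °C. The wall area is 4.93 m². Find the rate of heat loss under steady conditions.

Thermal resistances in series:
R_magnesite brick = L/(kA) = 0.255/(3.26×4.93) = 0.01587 K/W
R_fireclay brick = L/(kA) = 0.185/(1.34×4.93) = 0.028 K/W
R_total = 0.04387 K/W
Q = ΔT / R_total = 1014 / 0.04387

Q ≈ 23100 W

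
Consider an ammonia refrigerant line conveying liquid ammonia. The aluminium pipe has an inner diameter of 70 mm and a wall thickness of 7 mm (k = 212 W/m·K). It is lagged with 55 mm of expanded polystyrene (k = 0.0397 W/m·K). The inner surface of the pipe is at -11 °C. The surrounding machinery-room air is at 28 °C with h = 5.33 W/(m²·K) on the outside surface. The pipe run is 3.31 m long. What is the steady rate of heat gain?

Radial resistances (cylindrical: R_cond = ln(r_o/r_i)/(2πkL), R_conv = 1/(h·2πrL)):
R_aluminium pipe wall = ln(42/35)/(2π×212×3.31) = 4.135×10^-5 K/W
R_expanded polystyrene = ln(97/42)/(2π×0.0397×3.31) = 1.014 K/W
R_outer film = 1/(h_o·2πr_oL) = 1/(5.33×2π×0.097×3.31) = 0.093 K/W
R_total = 1.107 K/W
Q = ΔT/R_total = 39/1.107

Q ≈ 35.2 W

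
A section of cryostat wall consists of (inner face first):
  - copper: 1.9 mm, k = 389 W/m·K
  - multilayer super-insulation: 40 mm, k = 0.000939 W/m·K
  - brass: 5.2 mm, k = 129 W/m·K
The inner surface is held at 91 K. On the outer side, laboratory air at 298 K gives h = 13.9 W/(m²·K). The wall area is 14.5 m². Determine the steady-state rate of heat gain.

Using the resistance-network approach (series):
R_copper = L/(kA) = 0.0019/(389×14.5) = 3.368×10^-7 K/W
R_multilayer super-insulation = L/(kA) = 0.04/(0.000939×14.5) = 2.938 K/W
R_brass = L/(kA) = 0.0052/(129×14.5) = 2.78×10^-6 K/W
R_outer film = 1/(h_o·A) = 1/(13.9×14.5) = 0.004962 K/W
R_total = 2.943 K/W
Q = ΔT / R_total = 207 / 2.943

Q ≈ 70.3 W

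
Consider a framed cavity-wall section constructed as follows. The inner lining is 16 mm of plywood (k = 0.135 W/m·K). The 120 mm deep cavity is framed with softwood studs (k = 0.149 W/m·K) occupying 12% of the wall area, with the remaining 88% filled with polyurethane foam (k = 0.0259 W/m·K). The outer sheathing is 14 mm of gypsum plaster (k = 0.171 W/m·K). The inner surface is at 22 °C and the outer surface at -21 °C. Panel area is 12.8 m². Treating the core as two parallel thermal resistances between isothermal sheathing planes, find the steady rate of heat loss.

Sheathing layers in series; stud and cavity paths in parallel between them.
R_inner = 0.016/(0.135×12.8) = 0.009259 K/W
R_stud  = 0.12/(0.149×0.12×12.8) = 0.5243 K/W
R_cav   = 0.12/(0.0259×0.88×12.8) = 0.4113 K/W
1/R_core = 1/R_stud + 1/R_cav → R_core = 0.2305 K/W
R_outer = 0.014/(0.171×12.8) = 0.006396 K/W
R_total = 0.2462 K/W
Q = ΔT/R_total = 43/0.2462

Q ≈ 175 W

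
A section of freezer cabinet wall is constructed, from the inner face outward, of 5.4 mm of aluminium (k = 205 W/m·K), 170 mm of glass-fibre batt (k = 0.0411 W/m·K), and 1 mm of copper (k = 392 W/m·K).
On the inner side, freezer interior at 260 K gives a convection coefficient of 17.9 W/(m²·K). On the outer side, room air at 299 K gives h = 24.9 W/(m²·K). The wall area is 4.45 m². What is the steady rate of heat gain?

Model the wall as resistances in series:
R_inner film = 1/(h_i·A) = 1/(17.9×4.45) = 0.01255 K/W
R_aluminium = L/(kA) = 0.0054/(205×4.45) = 5.919×10^-6 K/W
R_glass-fibre batt = L/(kA) = 0.17/(0.0411×4.45) = 0.9295 K/W
R_copper = L/(kA) = 0.001/(392×4.45) = 5.733×10^-7 K/W
R_outer film = 1/(h_o·A) = 1/(24.9×4.45) = 0.009025 K/W
R_total = 0.9511 K/W
Q = ΔT / R_total = 39 / 0.9511

Q ≈ 41 W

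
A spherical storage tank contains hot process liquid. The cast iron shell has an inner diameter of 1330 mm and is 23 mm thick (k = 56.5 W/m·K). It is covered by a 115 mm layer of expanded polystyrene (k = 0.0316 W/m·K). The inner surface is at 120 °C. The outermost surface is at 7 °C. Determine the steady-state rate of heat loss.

Q ≈ 216 W

Spherical conduction: R = (1/r_in − 1/r_out)/(4πk) per layer; series-sum.
R_cast iron shell = (1/0.665 − 1/0.688)/(4π×56.5) = 7.08×10^-5 K/W
R_expanded polystyrene = (1/0.688 − 1/0.803)/(4π×0.0316) = 0.5242 K/W
R_total = 0.5243 K/W
Q = ΔT/R_total = 113/0.5243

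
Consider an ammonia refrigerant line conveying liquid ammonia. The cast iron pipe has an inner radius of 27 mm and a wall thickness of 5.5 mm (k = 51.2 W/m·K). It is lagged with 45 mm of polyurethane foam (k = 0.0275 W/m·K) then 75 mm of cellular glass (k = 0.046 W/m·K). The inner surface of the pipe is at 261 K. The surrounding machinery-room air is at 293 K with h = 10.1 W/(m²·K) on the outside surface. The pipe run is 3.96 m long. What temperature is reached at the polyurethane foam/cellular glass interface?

T ≈ 283 K

Per-layer cylindrical resistances, series-summed:
R_cast iron pipe wall = ln(32.5/27)/(2π×51.2×3.96) = 1.455×10^-4 K/W
R_polyurethane foam = ln(77.5/32.5)/(2π×0.0275×3.96) = 1.27 K/W
R_cellular glass = ln(152.5/77.5)/(2π×0.046×3.96) = 0.5914 K/W
R_outer film = 1/(h_o·2πr_oL) = 1/(10.1×2π×0.1525×3.96) = 0.02609 K/W
R_total = 1.888 K/W
Q = ΔT/R_total = 32/1.888
Q = 17 W
T_interface = T_inner + Q·ΣR(inner→interface) = 261 + 17×1.27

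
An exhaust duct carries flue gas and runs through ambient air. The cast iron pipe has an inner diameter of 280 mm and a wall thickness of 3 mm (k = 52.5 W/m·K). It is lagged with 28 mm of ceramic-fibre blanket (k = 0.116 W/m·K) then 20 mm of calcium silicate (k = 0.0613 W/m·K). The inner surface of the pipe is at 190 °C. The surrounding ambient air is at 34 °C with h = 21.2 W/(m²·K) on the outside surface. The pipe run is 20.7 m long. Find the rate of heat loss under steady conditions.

Q ≈ 5650 W

Cylindrical conduction, so R = ln(r₂/r₁)/(2πkL) per layer, in series:
R_cast iron pipe wall = ln(143/140)/(2π×52.5×20.7) = 3.105×10^-6 K/W
R_ceramic-fibre blanket = ln(171/143)/(2π×0.116×20.7) = 0.01185 K/W
R_calcium silicate = ln(191/171)/(2π×0.0613×20.7) = 0.01387 K/W
R_outer film = 1/(h_o·2πr_oL) = 1/(21.2×2π×0.191×20.7) = 0.001899 K/W
R_total = 0.02763 K/W
Q = ΔT/R_total = 156/0.02763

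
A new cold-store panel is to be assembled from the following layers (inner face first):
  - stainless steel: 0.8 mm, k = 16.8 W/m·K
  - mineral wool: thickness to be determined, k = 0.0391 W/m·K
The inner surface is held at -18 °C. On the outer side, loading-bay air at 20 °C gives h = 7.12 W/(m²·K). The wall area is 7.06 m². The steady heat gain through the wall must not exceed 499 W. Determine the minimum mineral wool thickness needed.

Thermal resistances in series:
R_stainless steel = L/(kA) = 0.0008/(16.8×7.06) = 6.745×10^-6 K/W
R_outer film = 1/(h_o·A) = 1/(7.12×7.06) = 0.01989 K/W
Sum of the known resistances R_other = 0.0199 K/W
Required total resistance R_tot = ΔT/Q_allow = 38/499 = 0.07615 K/W
R_mineral wool = R_tot − R_other = 0.05625 K/W
L = R·k·A = 0.05625×0.0391×7.06

L ≈ 15.5 mm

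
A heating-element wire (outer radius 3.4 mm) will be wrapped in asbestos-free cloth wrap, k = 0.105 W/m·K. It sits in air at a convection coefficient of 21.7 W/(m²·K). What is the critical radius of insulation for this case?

r_cr ≈ 4.84 mm

For a cylinder r_cr = k/h = 0.105/21.7
r_cr = 4.84 mm; since the bare radius (3.4 mm) is below r_cr, adding a thin layer of insulation will *increase* heat loss.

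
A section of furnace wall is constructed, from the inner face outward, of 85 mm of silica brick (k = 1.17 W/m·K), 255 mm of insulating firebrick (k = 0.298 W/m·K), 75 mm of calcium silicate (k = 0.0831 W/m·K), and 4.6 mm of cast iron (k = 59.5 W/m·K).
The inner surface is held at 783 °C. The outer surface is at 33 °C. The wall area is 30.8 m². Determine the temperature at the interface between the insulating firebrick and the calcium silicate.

T ≈ 403 °C

Series thermal resistances:
R_silica brick = L/(kA) = 0.085/(1.17×30.8) = 0.002359 K/W
R_insulating firebrick = L/(kA) = 0.255/(0.298×30.8) = 0.02778 K/W
R_calcium silicate = L/(kA) = 0.075/(0.0831×30.8) = 0.0293 K/W
R_cast iron = L/(kA) = 0.0046/(59.5×30.8) = 2.51×10^-6 K/W
R_total = 0.05945 K/W;  Q = ΔT/R_total = 750/0.05945 = 12620 W
T_interface = T_inner − Q·ΣR(inner→interface) = 783 − 12600×0.03014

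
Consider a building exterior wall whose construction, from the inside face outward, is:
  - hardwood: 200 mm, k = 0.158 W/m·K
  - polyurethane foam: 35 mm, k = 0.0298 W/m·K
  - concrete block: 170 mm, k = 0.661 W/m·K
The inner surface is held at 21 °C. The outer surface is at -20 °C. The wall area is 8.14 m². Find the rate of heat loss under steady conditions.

Thermal resistances in series:
R_hardwood = L/(kA) = 0.2/(0.158×8.14) = 0.1555 K/W
R_polyurethane foam = L/(kA) = 0.035/(0.0298×8.14) = 0.1443 K/W
R_concrete block = L/(kA) = 0.17/(0.661×8.14) = 0.0316 K/W
R_total = 0.3314 K/W
Q = ΔT / R_total = 41 / 0.3314

Q ≈ 124 W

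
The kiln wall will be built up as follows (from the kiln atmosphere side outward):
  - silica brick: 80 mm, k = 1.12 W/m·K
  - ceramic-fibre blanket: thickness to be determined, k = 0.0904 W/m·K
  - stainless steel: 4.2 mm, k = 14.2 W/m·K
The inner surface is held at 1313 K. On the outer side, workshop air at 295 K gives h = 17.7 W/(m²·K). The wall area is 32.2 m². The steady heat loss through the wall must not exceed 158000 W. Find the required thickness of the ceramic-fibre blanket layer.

Thermal resistances in series:
R_silica brick = L/(kA) = 0.08/(1.12×32.2) = 0.002218 K/W
R_stainless steel = L/(kA) = 0.0042/(14.2×32.2) = 9.186×10^-6 K/W
R_outer film = 1/(h_o·A) = 1/(17.7×32.2) = 0.001755 K/W
Sum of the known resistances R_other = 0.003982 K/W
Required total resistance R_tot = ΔT/Q_allow = 1018/158000 = 0.006443 K/W
R_ceramic-fibre blanket = R_tot − R_other = 0.002461 K/W
L = R·k·A = 0.002461×0.0904×32.2

L ≈ 7.16 mm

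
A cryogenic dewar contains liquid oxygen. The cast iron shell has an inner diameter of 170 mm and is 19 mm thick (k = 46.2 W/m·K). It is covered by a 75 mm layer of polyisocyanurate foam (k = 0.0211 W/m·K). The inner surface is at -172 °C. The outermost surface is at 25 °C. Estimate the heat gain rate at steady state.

Each spherical layer contributes R = (1/r_i − 1/r_o)/(4πk):
R_cast iron shell = (1/0.085 − 1/0.104)/(4π×46.2) = 0.003702 K/W
R_polyisocyanurate foam = (1/0.104 − 1/0.179)/(4π×0.0211) = 15.19 K/W
R_total = 15.2 K/W
Q = ΔT/R_total = 197/15.2

Q ≈ 13 W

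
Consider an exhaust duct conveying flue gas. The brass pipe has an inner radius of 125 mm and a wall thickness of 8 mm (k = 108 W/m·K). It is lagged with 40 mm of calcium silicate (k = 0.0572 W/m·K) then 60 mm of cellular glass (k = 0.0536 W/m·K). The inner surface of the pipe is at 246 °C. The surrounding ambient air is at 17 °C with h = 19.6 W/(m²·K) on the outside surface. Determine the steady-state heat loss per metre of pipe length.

Treating each annulus and film as a series resistance:
R_brass pipe wall = ln(133/125)/(2π×108×1) = 9.142×10^-5 K/W
R_calcium silicate = ln(173/133)/(2π×0.0572×1) = 0.7316 K/W
R_cellular glass = ln(233/173)/(2π×0.0536×1) = 0.8841 K/W
R_outer film = 1/(h_o·2πr_oL) = 1/(19.6×2π×0.233×1) = 0.03485 K/W
R_total = 1.651 K/W
Q = ΔT/R_total = 229/1.651

q′ ≈ 139 W/m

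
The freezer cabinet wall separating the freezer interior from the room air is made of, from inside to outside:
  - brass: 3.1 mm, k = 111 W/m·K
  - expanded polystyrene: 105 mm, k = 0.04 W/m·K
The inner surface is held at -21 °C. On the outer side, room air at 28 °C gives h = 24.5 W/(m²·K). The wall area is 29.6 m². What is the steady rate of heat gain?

Thermal resistances in series:
R_brass = L/(kA) = 0.0031/(111×29.6) = 9.435×10^-7 K/W
R_expanded polystyrene = L/(kA) = 0.105/(0.04×29.6) = 0.08868 K/W
R_outer film = 1/(h_o·A) = 1/(24.5×29.6) = 0.001379 K/W
R_total = 0.09006 K/W
Q = ΔT / R_total = 49 / 0.09006

Q ≈ 544 W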